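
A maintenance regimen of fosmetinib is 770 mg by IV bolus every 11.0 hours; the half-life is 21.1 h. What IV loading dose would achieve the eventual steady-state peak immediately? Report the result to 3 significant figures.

k = ln 2 / 21.1 = 0.03285 h⁻¹
Accumulation ratio R = 1 / (1 − e^(−kτ)) = 1 / (1 − e^(−0.03285×11.0)) = 1 / (1 − 0.6967) = 3.297
Loading dose = maintenance dose × R = 770 × 3.297 ≈ 2540 mg

2540 mg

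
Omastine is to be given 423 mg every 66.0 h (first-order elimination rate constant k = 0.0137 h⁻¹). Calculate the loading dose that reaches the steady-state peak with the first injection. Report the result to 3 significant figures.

711 mg

Accumulation ratio R = 1 / (1 − e^(−kτ)) = 1 / (1 − e^(−0.01370×66.0)) = 1 / (1 − 0.4049) = 1.680
Loading dose = maintenance dose × R = 423 × 1.680 ≈ 711 mg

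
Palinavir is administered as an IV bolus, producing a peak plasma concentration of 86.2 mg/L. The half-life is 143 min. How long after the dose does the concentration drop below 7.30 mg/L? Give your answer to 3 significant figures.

k = ln 2 / 143 = 0.004847 min⁻¹
C(t) = C₀ e^(−kt)  ⇒  t = ln(C₀/C) / k
t = ln(86.2/7.30) / 0.004847 = 2.469 / 0.004847 ≈ 509 minutes

509 minutes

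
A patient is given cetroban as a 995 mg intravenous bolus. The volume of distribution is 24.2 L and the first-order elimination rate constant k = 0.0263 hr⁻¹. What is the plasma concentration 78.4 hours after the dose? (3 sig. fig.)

5.23 µg/mL

C₀ = dose / V = 995 / 24.2 = 41.12 µg/mL
C(t) = C₀ e^(−kt) = 41.12 × e^(−0.02630 × 78.4) = 41.12 × e^(−2.062) = 41.12 × 0.1272 ≈ 5.23 µg/mL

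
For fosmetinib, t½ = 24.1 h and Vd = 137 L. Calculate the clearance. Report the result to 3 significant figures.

3.94 L/h

k = ln 2 / t½ = ln 2 / 24.1 = 0.02876 h⁻¹
CL = k · V = 0.02876 × 137 ≈ 3.94 L/h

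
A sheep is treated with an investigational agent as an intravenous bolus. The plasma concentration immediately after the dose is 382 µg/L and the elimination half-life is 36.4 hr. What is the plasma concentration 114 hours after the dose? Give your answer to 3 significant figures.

k = ln 2 / 36.4 = 0.01904 hr⁻¹
C(t) = C₀ e^(−kt) = 382 × e^(−0.01904 × 114) = 382 × e^(−2.171) = 382 × 0.1141 ≈ 43.6 µg/L

43.6 µg/L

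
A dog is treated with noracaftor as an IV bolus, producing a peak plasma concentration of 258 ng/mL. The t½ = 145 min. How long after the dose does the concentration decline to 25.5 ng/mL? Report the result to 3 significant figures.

484 minutes

k = ln 2 / 145 = 0.004780 min⁻¹
C(t) = C₀ e^(−kt)  ⇒  t = ln(C₀/C) / k
t = ln(258/25.5) / 0.004780 = 2.314 / 0.004780 ≈ 484 minutes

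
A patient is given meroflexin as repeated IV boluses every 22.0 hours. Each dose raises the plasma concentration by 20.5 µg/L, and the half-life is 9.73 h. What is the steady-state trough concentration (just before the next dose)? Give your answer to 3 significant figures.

k = ln 2 / 9.73 = 0.07124 h⁻¹
Fraction remaining after one interval: e^(−kτ) = e^(−0.07124 × 22.0) = 0.2086
R = 1 / (1 − 0.2086) = 1.264
Css,max = 20.5 × 1.264 = 25.90 µg/L
Css,min = Css,max × e^(−kτ) = 25.90 × 0.2086 ≈ 5.40 µg/L

5.40 µg/L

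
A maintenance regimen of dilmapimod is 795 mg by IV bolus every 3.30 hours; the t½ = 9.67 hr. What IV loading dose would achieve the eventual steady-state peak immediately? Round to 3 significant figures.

k = ln 2 / 9.67 = 0.07168 hr⁻¹
Accumulation ratio R = 1 / (1 − e^(−kτ)) = 1 / (1 − e^(−0.07168×3.30)) = 1 / (1 − 0.7894) = 4.747
Loading dose = maintenance dose × R = 795 × 4.747 ≈ 3770 mg

3770 mg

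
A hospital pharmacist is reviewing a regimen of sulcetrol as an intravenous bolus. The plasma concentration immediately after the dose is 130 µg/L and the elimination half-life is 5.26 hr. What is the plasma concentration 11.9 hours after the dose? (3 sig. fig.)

k = ln 2 / 5.26 = 0.1318 hr⁻¹
11.9 hr is 2.262 half-lives, so C = 130 × (1/2)^2.262 = 130 × 0.2084 ≈ 27.1 µg/L

27.1 µg/L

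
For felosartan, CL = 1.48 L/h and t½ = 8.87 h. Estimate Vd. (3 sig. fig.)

18.9 L

k = ln 2 / t½ = ln 2 / 8.87 = 0.07815 h⁻¹
V = CL / k = 1.48 / 0.07815 ≈ 18.9 L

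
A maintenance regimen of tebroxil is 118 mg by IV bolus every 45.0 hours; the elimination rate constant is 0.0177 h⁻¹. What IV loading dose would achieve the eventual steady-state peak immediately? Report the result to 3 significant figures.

215 mg

Accumulation ratio R = 1 / (1 − e^(−kτ)) = 1 / (1 − e^(−0.01770×45.0)) = 1 / (1 − 0.4509) = 1.821
Loading dose = maintenance dose × R = 118 × 1.821 ≈ 215 mg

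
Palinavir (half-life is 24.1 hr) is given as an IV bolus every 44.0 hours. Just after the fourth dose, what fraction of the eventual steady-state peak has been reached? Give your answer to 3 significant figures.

k = ln 2 / 24.1 = 0.02876 hr⁻¹
f_n = 1 − e^(−nkτ) = 1 − e^(−4 × 0.02876 × 44.0) = 1 − e^(−5.062) = 1 − 0.006333 ≈ 0.994

0.994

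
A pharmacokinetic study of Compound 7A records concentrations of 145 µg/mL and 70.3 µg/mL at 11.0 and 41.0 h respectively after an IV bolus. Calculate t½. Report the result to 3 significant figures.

28.7 hours

k = ln(C₁/C₂) / (t₂ − t₁) = ln(145/70.3) / (41.0 − 11.0)
  = 0.7240 / 30.00 = 0.02413 h⁻¹
t½ = ln 2 / k = ln 2 / 0.02413 ≈ 28.7 hours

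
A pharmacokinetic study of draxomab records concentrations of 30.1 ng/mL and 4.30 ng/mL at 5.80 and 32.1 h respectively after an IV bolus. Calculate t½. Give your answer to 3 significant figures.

k = ln(C₁/C₂) / (t₂ − t₁) = ln(30.1/4.30) / (32.1 − 5.80)
  = 1.946 / 26.30 = 0.07399 h⁻¹
t½ = ln 2 / k = ln 2 / 0.07399 ≈ 9.37 hours

9.37 hours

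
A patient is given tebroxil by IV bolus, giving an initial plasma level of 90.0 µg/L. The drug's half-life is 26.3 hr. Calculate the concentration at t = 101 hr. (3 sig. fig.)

k = ln 2 / 26.3 = 0.02636 hr⁻¹
101 hr is 3.840 half-lives, so C = 90.0 × (1/2)^3.840 = 90.0 × 0.06982 ≈ 6.28 µg/L

6.28 µg/L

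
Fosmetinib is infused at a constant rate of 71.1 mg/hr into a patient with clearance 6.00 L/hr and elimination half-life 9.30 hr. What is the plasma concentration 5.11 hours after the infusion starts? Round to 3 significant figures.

3.75 µg/mL

Css = rate / CL = 71.1 / 6.00 = 11.85 µg/mL
k = ln 2 / 9.30 = 0.07453 hr⁻¹
C(t) = Css (1 − e^(−kt)) = 11.85 × (1 − e^(−0.3809)) = 11.85 × 0.3167 ≈ 3.75 µg/mL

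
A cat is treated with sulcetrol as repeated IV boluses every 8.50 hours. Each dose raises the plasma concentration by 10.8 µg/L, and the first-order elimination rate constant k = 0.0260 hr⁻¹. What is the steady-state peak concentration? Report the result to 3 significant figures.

Fraction remaining after one interval: e^(−kτ) = e^(−0.02600 × 8.50) = 0.8017
R = 1 / (1 − 0.8017) = 5.043
Css,max = 10.8 × 5.043 ≈ 54.5 µg/L

54.5 µg/L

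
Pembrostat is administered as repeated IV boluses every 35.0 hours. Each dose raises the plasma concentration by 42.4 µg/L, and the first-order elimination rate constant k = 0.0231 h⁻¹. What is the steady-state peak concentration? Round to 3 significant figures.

76.5 µg/L

Fraction remaining after one interval: e^(−kτ) = e^(−0.02310 × 35.0) = 0.4455
R = 1 / (1 − 0.4455) = 1.804
Css,max = 42.4 × 1.804 ≈ 76.5 µg/L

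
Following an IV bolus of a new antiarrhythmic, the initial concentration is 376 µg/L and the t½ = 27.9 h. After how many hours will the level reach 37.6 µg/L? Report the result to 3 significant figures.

k = ln 2 / 27.9 = 0.02484 h⁻¹
C(t) = C₀ e^(−kt)  ⇒  t = ln(C₀/C) / k
t = ln(376/37.6) / 0.02484 = 2.303 / 0.02484 ≈ 92.7 hours

92.7 hours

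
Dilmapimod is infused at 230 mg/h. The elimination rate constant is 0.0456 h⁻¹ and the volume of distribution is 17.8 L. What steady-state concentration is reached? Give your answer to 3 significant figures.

CL = k · V = 0.0456 × 17.8 = 0.8117 L/h
Css = rate / CL = 230 / 0.8117 ≈ 283 µg/mL

283 µg/mL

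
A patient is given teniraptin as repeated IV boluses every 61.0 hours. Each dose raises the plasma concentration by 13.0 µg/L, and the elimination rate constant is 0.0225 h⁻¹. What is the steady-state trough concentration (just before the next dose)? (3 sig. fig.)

Fraction remaining after one interval: e^(−kτ) = e^(−0.02250 × 61.0) = 0.2535
R = 1 / (1 − 0.2535) = 1.340
Css,max = 13.0 × 1.340 = 17.41 µg/L
Css,min = Css,max × e^(−kτ) = 17.41 × 0.2535 ≈ 4.41 µg/L

4.41 µg/L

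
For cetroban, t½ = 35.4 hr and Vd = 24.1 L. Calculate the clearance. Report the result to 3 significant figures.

k = ln 2 / t½ = ln 2 / 35.4 = 0.01958 hr⁻¹
CL = k · V = 0.01958 × 24.1 ≈ 0.472 L/hr

0.472 L/hr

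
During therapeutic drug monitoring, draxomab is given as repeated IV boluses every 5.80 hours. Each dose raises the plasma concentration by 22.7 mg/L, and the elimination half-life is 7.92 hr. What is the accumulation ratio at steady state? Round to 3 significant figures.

k = ln 2 / 7.92 = 0.08752 hr⁻¹
Fraction remaining after one interval: e^(−kτ) = e^(−0.08752 × 5.80) = 0.6019
R = 1 / (1 − 0.6019) = 1 / 0.3981 ≈ 2.51

2.51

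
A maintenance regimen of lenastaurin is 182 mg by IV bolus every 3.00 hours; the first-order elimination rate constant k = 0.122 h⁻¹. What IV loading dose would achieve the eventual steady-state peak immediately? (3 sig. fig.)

594 mg

Accumulation ratio R = 1 / (1 − e^(−kτ)) = 1 / (1 − e^(−0.1220×3.00)) = 1 / (1 − 0.6935) = 3.263
Loading dose = maintenance dose × R = 182 × 3.263 ≈ 594 mg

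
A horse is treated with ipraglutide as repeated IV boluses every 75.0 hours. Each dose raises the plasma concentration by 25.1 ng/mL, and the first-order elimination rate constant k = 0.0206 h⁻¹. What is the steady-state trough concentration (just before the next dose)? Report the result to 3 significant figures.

Fraction remaining after one interval: e^(−kτ) = e^(−0.02060 × 75.0) = 0.2133
R = 1 / (1 − 0.2133) = 1.271
Css,max = 25.1 × 1.271 = 31.91 ng/mL
Css,min = Css,max × e^(−kτ) = 31.91 × 0.2133 ≈ 6.81 ng/mL

6.81 ng/mL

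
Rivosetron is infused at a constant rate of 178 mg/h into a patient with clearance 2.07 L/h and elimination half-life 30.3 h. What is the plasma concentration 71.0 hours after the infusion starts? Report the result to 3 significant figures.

Css = rate / CL = 178 / 2.07 = 85.99 µg/mL
k = ln 2 / 30.3 = 0.02288 h⁻¹
C(t) = Css (1 − e^(−kt)) = 85.99 × (1 − e^(−1.624)) = 85.99 × 0.8029 ≈ 69.0 µg/mL

69.0 µg/mL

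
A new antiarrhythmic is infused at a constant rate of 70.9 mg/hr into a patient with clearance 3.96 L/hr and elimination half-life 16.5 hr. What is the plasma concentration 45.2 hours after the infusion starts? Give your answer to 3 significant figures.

Css = rate / CL = 70.9 / 3.96 = 17.90 mg/L
k = ln 2 / 16.5 = 0.04201 hr⁻¹
C(t) = Css (1 − e^(−kt)) = 17.90 × (1 − e^(−1.899)) = 17.90 × 0.8503 ≈ 15.2 mg/L

15.2 mg/L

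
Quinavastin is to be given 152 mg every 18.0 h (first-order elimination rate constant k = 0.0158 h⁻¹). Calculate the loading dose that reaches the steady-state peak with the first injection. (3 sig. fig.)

Accumulation ratio R = 1 / (1 − e^(−kτ)) = 1 / (1 − e^(−0.01580×18.0)) = 1 / (1 − 0.7525) = 4.040
Loading dose = maintenance dose × R = 152 × 4.040 ≈ 614 mg

614 mg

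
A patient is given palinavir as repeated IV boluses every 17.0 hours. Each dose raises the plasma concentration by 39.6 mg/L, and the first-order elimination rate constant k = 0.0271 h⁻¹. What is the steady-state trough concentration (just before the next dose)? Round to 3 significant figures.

67.7 mg/L

Fraction remaining after one interval: e^(−kτ) = e^(−0.02710 × 17.0) = 0.6308
R = 1 / (1 − 0.6308) = 2.709
Css,max = 39.6 × 2.709 = 107.3 mg/L
Css,min = Css,max × e^(−kτ) = 107.3 × 0.6308 ≈ 67.7 mg/L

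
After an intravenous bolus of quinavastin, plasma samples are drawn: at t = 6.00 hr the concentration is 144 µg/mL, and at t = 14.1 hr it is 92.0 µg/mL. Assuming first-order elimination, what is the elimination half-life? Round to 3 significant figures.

12.5 hours

k = ln(C₁/C₂) / (t₂ − t₁) = ln(144/92.0) / (14.1 − 6.00)
  = 0.4480 / 8.100 = 0.05531 hr⁻¹
t½ = ln 2 / k = ln 2 / 0.05531 ≈ 12.5 hours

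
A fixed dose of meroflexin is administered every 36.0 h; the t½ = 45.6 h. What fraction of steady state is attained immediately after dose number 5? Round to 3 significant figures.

k = ln 2 / 45.6 = 0.01520 h⁻¹
f_n = 1 − e^(−nkτ) = 1 − e^(−5 × 0.01520 × 36.0) = 1 − e^(−2.736) = 1 − 0.06482 ≈ 0.935

0.935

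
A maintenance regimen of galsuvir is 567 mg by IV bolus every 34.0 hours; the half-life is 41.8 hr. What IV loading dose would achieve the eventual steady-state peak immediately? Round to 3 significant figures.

k = ln 2 / 41.8 = 0.01658 hr⁻¹
Accumulation ratio R = 1 / (1 − e^(−kτ)) = 1 / (1 − e^(−0.01658×34.0)) = 1 / (1 − 0.5690) = 2.320
Loading dose = maintenance dose × R = 567 × 2.320 ≈ 1320 mg

1320 mg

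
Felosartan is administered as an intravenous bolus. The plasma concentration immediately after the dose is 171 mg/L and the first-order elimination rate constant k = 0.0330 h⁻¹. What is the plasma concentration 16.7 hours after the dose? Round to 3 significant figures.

98.5 mg/L

C(t) = C₀ e^(−kt) = 171 × e^(−0.03300 × 16.7) = 171 × e^(−0.5511) = 171 × 0.5763 ≈ 98.5 mg/L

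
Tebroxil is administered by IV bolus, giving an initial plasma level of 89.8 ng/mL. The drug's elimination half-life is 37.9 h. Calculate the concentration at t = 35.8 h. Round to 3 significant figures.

46.7 ng/mL

k = ln 2 / 37.9 = 0.01829 h⁻¹
35.8 h is 0.9446 half-lives, so C = 89.8 × (1/2)^0.9446 = 89.8 × 0.5196 ≈ 46.7 ng/mL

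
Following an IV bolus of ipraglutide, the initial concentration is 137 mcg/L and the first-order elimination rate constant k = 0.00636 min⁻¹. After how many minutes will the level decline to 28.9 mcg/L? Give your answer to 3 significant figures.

C(t) = C₀ e^(−kt)  ⇒  t = ln(C₀/C) / k
t = ln(137/28.9) / 0.006360 = 1.556 / 0.006360 ≈ 245 minutes

245 minutes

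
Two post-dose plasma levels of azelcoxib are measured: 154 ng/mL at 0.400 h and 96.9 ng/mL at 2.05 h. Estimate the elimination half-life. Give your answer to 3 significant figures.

2.47 hours

k = ln(C₁/C₂) / (t₂ − t₁) = ln(154/96.9) / (2.05 − 0.400)
  = 0.4633 / 1.650 = 0.2808 h⁻¹
t½ = ln 2 / k = ln 2 / 0.2808 ≈ 2.47 hours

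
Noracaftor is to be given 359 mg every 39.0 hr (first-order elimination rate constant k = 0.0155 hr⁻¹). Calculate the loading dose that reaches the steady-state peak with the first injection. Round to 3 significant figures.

Accumulation ratio R = 1 / (1 − e^(−kτ)) = 1 / (1 − e^(−0.01550×39.0)) = 1 / (1 − 0.5463) = 2.204
Loading dose = maintenance dose × R = 359 × 2.204 ≈ 791 mg

791 mg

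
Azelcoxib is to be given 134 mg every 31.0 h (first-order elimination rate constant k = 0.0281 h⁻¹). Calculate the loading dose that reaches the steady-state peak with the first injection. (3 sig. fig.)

230 mg

Accumulation ratio R = 1 / (1 − e^(−kτ)) = 1 / (1 − e^(−0.02810×31.0)) = 1 / (1 − 0.4185) = 1.720
Loading dose = maintenance dose × R = 134 × 1.720 ≈ 230 mg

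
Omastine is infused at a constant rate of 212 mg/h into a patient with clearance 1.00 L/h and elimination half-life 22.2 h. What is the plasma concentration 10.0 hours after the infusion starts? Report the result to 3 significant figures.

56.9 mg/L

Css = rate / CL = 212 / 1.00 = 212.0 mg/L
k = ln 2 / 22.2 = 0.03122 h⁻¹
C(t) = Css (1 − e^(−kt)) = 212.0 × (1 − e^(−0.3122)) = 212.0 × 0.2682 ≈ 56.9 mg/L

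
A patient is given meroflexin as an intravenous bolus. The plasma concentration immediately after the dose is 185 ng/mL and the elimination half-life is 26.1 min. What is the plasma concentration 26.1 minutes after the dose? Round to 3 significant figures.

92.5 ng/mL

k = ln 2 / 26.1 = 0.02656 min⁻¹
C(t) = C₀ e^(−kt) = 185 × e^(−0.02656 × 26.1) = 185 × e^(−0.6931) = 185 × 0.5000 ≈ 92.5 ng/mL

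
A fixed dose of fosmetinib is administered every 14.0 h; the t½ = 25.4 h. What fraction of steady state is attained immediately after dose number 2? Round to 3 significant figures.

0.534

k = ln 2 / 25.4 = 0.02729 h⁻¹
f_n = 1 − e^(−nkτ) = 1 − e^(−2 × 0.02729 × 14.0) = 1 − e^(−0.7641) = 1 − 0.4658 ≈ 0.534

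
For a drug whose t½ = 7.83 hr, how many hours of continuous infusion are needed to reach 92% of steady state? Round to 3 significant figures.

k = ln 2 / 7.83 = 0.08852 hr⁻¹
f = 1 − e^(−kt)  ⇒  t = −ln(1 − f) / k
t = −ln(1 − 0.92) / 0.08852 = 2.526 / 0.08852 ≈ 28.5 hours

28.5 hours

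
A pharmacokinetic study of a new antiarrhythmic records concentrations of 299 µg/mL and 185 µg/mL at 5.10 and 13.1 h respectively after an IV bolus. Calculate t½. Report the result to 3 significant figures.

11.6 hours

k = ln(C₁/C₂) / (t₂ − t₁) = ln(299/185) / (13.1 − 5.10)
  = 0.4801 / 8.000 = 0.06001 h⁻¹
t½ = ln 2 / k = ln 2 / 0.06001 ≈ 11.6 hours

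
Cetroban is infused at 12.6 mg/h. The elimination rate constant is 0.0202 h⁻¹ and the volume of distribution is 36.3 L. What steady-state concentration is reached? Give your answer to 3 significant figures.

17.2 µg/mL

CL = k · V = 0.0202 × 36.3 = 0.7333 L/h
Css = rate / CL = 12.6 / 0.7333 ≈ 17.2 µg/mL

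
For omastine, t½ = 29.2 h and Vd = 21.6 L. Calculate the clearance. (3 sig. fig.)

k = ln 2 / t½ = ln 2 / 29.2 = 0.02374 h⁻¹
CL = k · V = 0.02374 × 21.6 ≈ 0.513 L/h

0.513 L/h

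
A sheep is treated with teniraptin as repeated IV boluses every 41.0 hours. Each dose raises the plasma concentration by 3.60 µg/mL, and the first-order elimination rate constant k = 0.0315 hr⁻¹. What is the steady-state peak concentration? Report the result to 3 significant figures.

Fraction remaining after one interval: e^(−kτ) = e^(−0.03150 × 41.0) = 0.2749
R = 1 / (1 − 0.2749) = 1.379
Css,max = 3.60 × 1.379 ≈ 4.96 µg/mL

4.96 µg/mL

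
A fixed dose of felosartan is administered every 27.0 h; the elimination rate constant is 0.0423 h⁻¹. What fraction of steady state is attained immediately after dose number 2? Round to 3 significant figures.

0.898

f_n = 1 − e^(−nkτ) = 1 − e^(−2 × 0.04230 × 27.0) = 1 − e^(−2.284) = 1 − 0.1019 ≈ 0.898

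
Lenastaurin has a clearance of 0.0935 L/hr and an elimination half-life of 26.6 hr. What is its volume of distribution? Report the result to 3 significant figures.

3.59 L

k = ln 2 / t½ = ln 2 / 26.6 = 0.02606 hr⁻¹
V = CL / k = 0.0935 / 0.02606 ≈ 3.59 L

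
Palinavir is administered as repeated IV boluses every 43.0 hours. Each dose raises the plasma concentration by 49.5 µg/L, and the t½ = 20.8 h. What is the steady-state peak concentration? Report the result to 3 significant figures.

k = ln 2 / 20.8 = 0.03332 h⁻¹
Fraction remaining after one interval: e^(−kτ) = e^(−0.03332 × 43.0) = 0.2386
R = 1 / (1 − 0.2386) = 1.313
Css,max = 49.5 × 1.313 ≈ 65.0 µg/L

65.0 µg/L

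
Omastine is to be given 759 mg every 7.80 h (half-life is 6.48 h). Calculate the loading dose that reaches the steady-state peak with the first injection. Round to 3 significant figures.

1340 mg

k = ln 2 / 6.48 = 0.1070 h⁻¹
Accumulation ratio R = 1 / (1 − e^(−kτ)) = 1 / (1 − e^(−0.1070×7.80)) = 1 / (1 − 0.4342) = 1.767
Loading dose = maintenance dose × R = 759 × 1.767 ≈ 1340 mg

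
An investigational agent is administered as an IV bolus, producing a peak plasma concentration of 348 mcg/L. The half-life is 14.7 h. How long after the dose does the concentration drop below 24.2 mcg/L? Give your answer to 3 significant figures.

56.5 hours

k = ln 2 / 14.7 = 0.04715 h⁻¹
C(t) = C₀ e^(−kt)  ⇒  t = ln(C₀/C) / k
t = ln(348/24.2) / 0.04715 = 2.666 / 0.04715 ≈ 56.5 hours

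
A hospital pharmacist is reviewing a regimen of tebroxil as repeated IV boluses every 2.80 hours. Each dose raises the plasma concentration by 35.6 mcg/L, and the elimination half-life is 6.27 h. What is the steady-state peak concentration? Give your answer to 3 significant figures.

134 mcg/L

k = ln 2 / 6.27 = 0.1105 h⁻¹
Fraction remaining after one interval: e^(−kτ) = e^(−0.1105 × 2.80) = 0.7338
R = 1 / (1 − 0.7338) = 3.756
Css,max = 35.6 × 3.756 ≈ 134 mcg/L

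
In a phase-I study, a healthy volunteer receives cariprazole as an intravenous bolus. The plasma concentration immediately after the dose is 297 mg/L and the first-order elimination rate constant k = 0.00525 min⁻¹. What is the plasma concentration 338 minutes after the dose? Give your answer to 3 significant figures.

C(t) = C₀ e^(−kt) = 297 × e^(−0.005250 × 338) = 297 × e^(−1.775) = 297 × 0.1696 ≈ 50.4 mg/L

50.4 mg/L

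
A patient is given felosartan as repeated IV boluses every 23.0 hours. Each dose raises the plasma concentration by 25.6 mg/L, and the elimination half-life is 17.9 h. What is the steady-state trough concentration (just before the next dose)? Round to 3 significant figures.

k = ln 2 / 17.9 = 0.03872 h⁻¹
Fraction remaining after one interval: e^(−kτ) = e^(−0.03872 × 23.0) = 0.4104
R = 1 / (1 − 0.4104) = 1.696
Css,max = 25.6 × 1.696 = 43.42 mg/L
Css,min = Css,max × e^(−kτ) = 43.42 × 0.4104 ≈ 17.8 mg/L

17.8 mg/L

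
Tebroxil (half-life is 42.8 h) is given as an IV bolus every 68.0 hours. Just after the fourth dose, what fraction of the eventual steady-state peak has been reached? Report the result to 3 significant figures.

0.988

k = ln 2 / 42.8 = 0.01620 h⁻¹
f_n = 1 − e^(−nkτ) = 1 − e^(−4 × 0.01620 × 68.0) = 1 − e^(−4.405) = 1 − 0.01222 ≈ 0.988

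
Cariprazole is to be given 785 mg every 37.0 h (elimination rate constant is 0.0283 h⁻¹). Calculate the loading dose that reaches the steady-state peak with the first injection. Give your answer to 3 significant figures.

Accumulation ratio R = 1 / (1 − e^(−kτ)) = 1 / (1 − e^(−0.02830×37.0)) = 1 / (1 − 0.3510) = 1.541
Loading dose = maintenance dose × R = 785 × 1.541 ≈ 1210 mg

1210 mg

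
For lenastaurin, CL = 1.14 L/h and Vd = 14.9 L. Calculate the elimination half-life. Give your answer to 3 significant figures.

9.06 hours

k = CL / V = 1.14 / 14.9 = 0.07651 h⁻¹
t½ = ln 2 / k = ln 2 / 0.07651 ≈ 9.06 hours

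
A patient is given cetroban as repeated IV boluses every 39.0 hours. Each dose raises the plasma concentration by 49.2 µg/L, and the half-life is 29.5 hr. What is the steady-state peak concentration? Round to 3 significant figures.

82.0 µg/L

k = ln 2 / 29.5 = 0.02350 hr⁻¹
Fraction remaining after one interval: e^(−kτ) = e^(−0.02350 × 39.0) = 0.4000
R = 1 / (1 − 0.4000) = 1.667
Css,max = 49.2 × 1.667 ≈ 82.0 µg/L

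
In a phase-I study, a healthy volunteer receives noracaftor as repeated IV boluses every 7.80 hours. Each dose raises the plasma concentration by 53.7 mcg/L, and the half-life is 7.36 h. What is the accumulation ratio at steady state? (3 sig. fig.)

1.92

k = ln 2 / 7.36 = 0.09418 h⁻¹
Fraction remaining after one interval: e^(−kτ) = e^(−0.09418 × 7.80) = 0.4797
R = 1 / (1 − 0.4797) = 1 / 0.5203 ≈ 1.92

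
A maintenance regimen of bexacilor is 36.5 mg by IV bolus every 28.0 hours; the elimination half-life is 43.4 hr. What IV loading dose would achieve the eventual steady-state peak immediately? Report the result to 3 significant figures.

101 mg

k = ln 2 / 43.4 = 0.01597 hr⁻¹
Accumulation ratio R = 1 / (1 − e^(−kτ)) = 1 / (1 − e^(−0.01597×28.0)) = 1 / (1 − 0.6394) = 2.773
Loading dose = maintenance dose × R = 36.5 × 2.773 ≈ 101 mg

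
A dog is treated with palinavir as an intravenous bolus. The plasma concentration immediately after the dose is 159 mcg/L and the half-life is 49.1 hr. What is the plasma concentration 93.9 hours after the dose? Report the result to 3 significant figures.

k = ln 2 / 49.1 = 0.01412 hr⁻¹
93.9 hr is 1.912 half-lives, so C = 159 × (1/2)^1.912 = 159 × 0.2656 ≈ 42.2 mcg/L

42.2 mcg/L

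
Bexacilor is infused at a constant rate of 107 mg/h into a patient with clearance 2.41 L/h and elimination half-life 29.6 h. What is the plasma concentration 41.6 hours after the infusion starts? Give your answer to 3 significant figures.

27.6 µg/mL

Css = rate / CL = 107 / 2.41 = 44.40 µg/mL
k = ln 2 / 29.6 = 0.02342 h⁻¹
C(t) = Css (1 − e^(−kt)) = 44.40 × (1 − e^(−0.9742)) = 44.40 × 0.6225 ≈ 27.6 µg/mL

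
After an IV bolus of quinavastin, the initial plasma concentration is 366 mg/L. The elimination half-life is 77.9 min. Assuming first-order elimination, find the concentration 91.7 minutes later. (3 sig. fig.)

k = ln 2 / 77.9 = 0.008898 min⁻¹
91.7 min is 1.177 half-lives, so C = 366 × (1/2)^1.177 = 366 × 0.4422 ≈ 162 mg/L

162 mg/L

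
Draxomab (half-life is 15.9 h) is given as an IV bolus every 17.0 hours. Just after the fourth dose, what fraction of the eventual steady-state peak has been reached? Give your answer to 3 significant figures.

k = ln 2 / 15.9 = 0.04359 h⁻¹
f_n = 1 − e^(−nkτ) = 1 − e^(−4 × 0.04359 × 17.0) = 1 − e^(−2.964) = 1 − 0.05159 ≈ 0.948

0.948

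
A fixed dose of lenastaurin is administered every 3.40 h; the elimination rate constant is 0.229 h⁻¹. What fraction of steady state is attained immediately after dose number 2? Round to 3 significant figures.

f_n = 1 − e^(−nkτ) = 1 − e^(−2 × 0.2290 × 3.40) = 1 − e^(−1.557) = 1 − 0.2107 ≈ 0.789

0.789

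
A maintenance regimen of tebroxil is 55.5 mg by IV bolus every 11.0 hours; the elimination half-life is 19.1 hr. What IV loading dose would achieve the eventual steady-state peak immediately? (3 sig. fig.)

169 mg

k = ln 2 / 19.1 = 0.03629 hr⁻¹
Accumulation ratio R = 1 / (1 − e^(−kτ)) = 1 / (1 − e^(−0.03629×11.0)) = 1 / (1 − 0.6709) = 3.038
Loading dose = maintenance dose × R = 55.5 × 3.038 ≈ 169 mg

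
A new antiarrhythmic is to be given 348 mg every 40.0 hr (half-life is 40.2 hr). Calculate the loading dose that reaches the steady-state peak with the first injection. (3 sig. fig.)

k = ln 2 / 40.2 = 0.01724 hr⁻¹
Accumulation ratio R = 1 / (1 − e^(−kτ)) = 1 / (1 − e^(−0.01724×40.0)) = 1 / (1 − 0.5017) = 2.007
Loading dose = maintenance dose × R = 348 × 2.007 ≈ 698 mg

698 mg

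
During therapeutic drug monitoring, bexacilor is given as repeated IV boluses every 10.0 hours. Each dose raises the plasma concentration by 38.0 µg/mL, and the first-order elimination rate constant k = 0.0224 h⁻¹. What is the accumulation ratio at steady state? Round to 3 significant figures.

4.98

Fraction remaining after one interval: e^(−kτ) = e^(−0.02240 × 10.0) = 0.7993
R = 1 / (1 − 0.7993) = 1 / 0.2007 ≈ 4.98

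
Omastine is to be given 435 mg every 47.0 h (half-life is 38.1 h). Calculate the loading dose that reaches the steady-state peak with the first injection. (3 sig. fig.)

k = ln 2 / 38.1 = 0.01819 h⁻¹
Accumulation ratio R = 1 / (1 − e^(−kτ)) = 1 / (1 − e^(−0.01819×47.0)) = 1 / (1 − 0.4253) = 1.740
Loading dose = maintenance dose × R = 435 × 1.740 ≈ 757 mg

757 mg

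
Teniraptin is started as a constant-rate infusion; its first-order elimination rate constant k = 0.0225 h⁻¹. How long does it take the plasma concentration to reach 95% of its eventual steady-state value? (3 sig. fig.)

f = 1 − e^(−kt)  ⇒  t = −ln(1 − f) / k
t = −ln(1 − 0.95) / 0.02250 = 2.996 / 0.02250 ≈ 133 hours

133 hours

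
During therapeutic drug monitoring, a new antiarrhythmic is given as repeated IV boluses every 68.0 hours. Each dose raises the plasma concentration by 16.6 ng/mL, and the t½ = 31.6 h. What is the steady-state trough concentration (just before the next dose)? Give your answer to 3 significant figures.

k = ln 2 / 31.6 = 0.02194 h⁻¹
Fraction remaining after one interval: e^(−kτ) = e^(−0.02194 × 68.0) = 0.2250
R = 1 / (1 − 0.2250) = 1.290
Css,max = 16.6 × 1.290 = 21.42 ng/mL
Css,min = Css,max × e^(−kτ) = 21.42 × 0.2250 ≈ 4.82 ng/mL

4.82 ng/mL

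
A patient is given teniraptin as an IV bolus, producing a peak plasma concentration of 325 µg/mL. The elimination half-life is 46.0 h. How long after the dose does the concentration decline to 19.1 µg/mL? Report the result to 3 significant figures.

k = ln 2 / 46.0 = 0.01507 h⁻¹
C(t) = C₀ e^(−kt)  ⇒  t = ln(C₀/C) / k
t = ln(325/19.1) / 0.01507 = 2.834 / 0.01507 ≈ 188 hours

188 hours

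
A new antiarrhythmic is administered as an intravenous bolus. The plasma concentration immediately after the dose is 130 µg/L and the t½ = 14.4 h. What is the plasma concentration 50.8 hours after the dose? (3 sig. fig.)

11.3 µg/L

k = ln 2 / 14.4 = 0.04814 h⁻¹
C(t) = C₀ e^(−kt) = 130 × e^(−0.04814 × 50.8) = 130 × e^(−2.445) = 130 × 0.08670 ≈ 11.3 µg/L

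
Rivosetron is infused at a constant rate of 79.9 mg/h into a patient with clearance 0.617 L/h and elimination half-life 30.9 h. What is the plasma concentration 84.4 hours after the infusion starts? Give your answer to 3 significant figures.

Css = rate / CL = 79.9 / 0.617 = 129.5 µg/mL
k = ln 2 / 30.9 = 0.02243 h⁻¹
C(t) = Css (1 − e^(−kt)) = 129.5 × (1 − e^(−1.893)) = 129.5 × 0.8494 ≈ 110 µg/mL

110 µg/mL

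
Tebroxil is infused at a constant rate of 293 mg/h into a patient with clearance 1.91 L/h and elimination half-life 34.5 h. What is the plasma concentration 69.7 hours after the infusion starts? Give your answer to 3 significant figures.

116 mg/L

Css = rate / CL = 293 / 1.91 = 153.4 mg/L
k = ln 2 / 34.5 = 0.02009 h⁻¹
C(t) = Css (1 − e^(−kt)) = 153.4 × (1 − e^(−1.400)) = 153.4 × 0.7535 ≈ 116 mg/L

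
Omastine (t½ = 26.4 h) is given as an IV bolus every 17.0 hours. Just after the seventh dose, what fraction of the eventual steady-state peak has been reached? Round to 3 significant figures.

0.956

k = ln 2 / 26.4 = 0.02626 h⁻¹
f_n = 1 − e^(−nkτ) = 1 − e^(−7 × 0.02626 × 17.0) = 1 − e^(−3.124) = 1 − 0.04396 ≈ 0.956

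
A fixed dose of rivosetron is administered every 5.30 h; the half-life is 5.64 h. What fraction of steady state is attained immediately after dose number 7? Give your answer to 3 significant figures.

0.990

k = ln 2 / 5.64 = 0.1229 h⁻¹
f_n = 1 − e^(−nkτ) = 1 − e^(−7 × 0.1229 × 5.30) = 1 − e^(−4.560) = 1 − 0.01047 ≈ 0.990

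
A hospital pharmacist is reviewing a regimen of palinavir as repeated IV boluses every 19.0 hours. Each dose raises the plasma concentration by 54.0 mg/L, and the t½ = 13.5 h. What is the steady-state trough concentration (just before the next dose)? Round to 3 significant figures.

32.7 mg/L

k = ln 2 / 13.5 = 0.05134 h⁻¹
Fraction remaining after one interval: e^(−kτ) = e^(−0.05134 × 19.0) = 0.3770
R = 1 / (1 − 0.3770) = 1.605
Css,max = 54.0 × 1.605 = 86.68 mg/L
Css,min = Css,max × e^(−kτ) = 86.68 × 0.3770 ≈ 32.7 mg/L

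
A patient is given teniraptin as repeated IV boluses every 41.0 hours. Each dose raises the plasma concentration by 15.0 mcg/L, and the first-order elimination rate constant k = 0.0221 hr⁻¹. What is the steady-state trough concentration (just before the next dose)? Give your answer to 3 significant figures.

10.2 mcg/L

Fraction remaining after one interval: e^(−kτ) = e^(−0.02210 × 41.0) = 0.4041
R = 1 / (1 − 0.4041) = 1.678
Css,max = 15.0 × 1.678 = 25.17 mcg/L
Css,min = Css,max × e^(−kτ) = 25.17 × 0.4041 ≈ 10.2 mcg/L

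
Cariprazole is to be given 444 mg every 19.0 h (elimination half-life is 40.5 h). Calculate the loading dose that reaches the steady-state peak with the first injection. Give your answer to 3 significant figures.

k = ln 2 / 40.5 = 0.01711 h⁻¹
Accumulation ratio R = 1 / (1 − e^(−kτ)) = 1 / (1 − e^(−0.01711×19.0)) = 1 / (1 − 0.7224) = 3.602
Loading dose = maintenance dose × R = 444 × 3.602 ≈ 1600 mg

1600 mg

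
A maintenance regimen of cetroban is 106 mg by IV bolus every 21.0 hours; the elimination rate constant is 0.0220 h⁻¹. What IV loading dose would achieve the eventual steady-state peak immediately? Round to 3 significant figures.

287 mg

Accumulation ratio R = 1 / (1 − e^(−kτ)) = 1 / (1 − e^(−0.02200×21.0)) = 1 / (1 − 0.6300) = 2.703
Loading dose = maintenance dose × R = 106 × 2.703 ≈ 287 mg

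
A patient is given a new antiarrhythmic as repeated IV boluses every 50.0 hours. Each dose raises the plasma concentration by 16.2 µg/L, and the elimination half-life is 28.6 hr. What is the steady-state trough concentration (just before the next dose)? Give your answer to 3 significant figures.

k = ln 2 / 28.6 = 0.02424 hr⁻¹
Fraction remaining after one interval: e^(−kτ) = e^(−0.02424 × 50.0) = 0.2977
R = 1 / (1 − 0.2977) = 1.424
Css,max = 16.2 × 1.424 = 23.07 µg/L
Css,min = Css,max × e^(−kτ) = 23.07 × 0.2977 ≈ 6.87 µg/L

6.87 µg/L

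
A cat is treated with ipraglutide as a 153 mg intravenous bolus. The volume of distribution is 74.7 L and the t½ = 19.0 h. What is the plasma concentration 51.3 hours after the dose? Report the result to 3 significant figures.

C₀ = dose / V = 153 / 74.7 = 2.048 mg/L
k = ln 2 / 19.0 = 0.03648 h⁻¹
C(t) = C₀ e^(−kt) = 2.048 × e^(−0.03648 × 51.3) = 2.048 × e^(−1.871) = 2.048 × 0.1539 ≈ 0.315 mg/L

0.315 mg/L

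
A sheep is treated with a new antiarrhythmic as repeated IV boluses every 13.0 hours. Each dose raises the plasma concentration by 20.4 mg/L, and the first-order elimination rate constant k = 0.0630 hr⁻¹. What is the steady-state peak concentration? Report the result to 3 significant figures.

Fraction remaining after one interval: e^(−kτ) = e^(−0.06300 × 13.0) = 0.4409
R = 1 / (1 − 0.4409) = 1.789
Css,max = 20.4 × 1.789 ≈ 36.5 mg/L

36.5 mg/L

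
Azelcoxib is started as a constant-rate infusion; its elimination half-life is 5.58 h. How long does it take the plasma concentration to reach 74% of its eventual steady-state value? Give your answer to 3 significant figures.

k = ln 2 / 5.58 = 0.1242 h⁻¹
f = 1 − e^(−kt)  ⇒  t = −ln(1 − f) / k
t = −ln(1 − 0.74) / 0.1242 = 1.347 / 0.1242 ≈ 10.8 hours

10.8 hours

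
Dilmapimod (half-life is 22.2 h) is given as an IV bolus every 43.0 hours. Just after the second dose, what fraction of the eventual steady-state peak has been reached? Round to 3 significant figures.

k = ln 2 / 22.2 = 0.03122 h⁻¹
f_n = 1 − e^(−nkτ) = 1 − e^(−2 × 0.03122 × 43.0) = 1 − e^(−2.685) = 1 − 0.06821 ≈ 0.932

0.932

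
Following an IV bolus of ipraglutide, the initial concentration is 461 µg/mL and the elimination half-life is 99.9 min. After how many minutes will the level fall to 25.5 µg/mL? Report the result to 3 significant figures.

417 minutes

k = ln 2 / 99.9 = 0.006938 min⁻¹
C(t) = C₀ e^(−kt)  ⇒  t = ln(C₀/C) / k
t = ln(461/25.5) / 0.006938 = 2.895 / 0.006938 ≈ 417 minutes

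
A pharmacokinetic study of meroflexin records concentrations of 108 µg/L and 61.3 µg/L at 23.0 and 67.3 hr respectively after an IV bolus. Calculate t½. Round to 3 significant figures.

k = ln(C₁/C₂) / (t₂ − t₁) = ln(108/61.3) / (67.3 − 23.0)
  = 0.5664 / 44.30 = 0.01278 hr⁻¹
t½ = ln 2 / k = ln 2 / 0.01278 ≈ 54.2 hours

54.2 hours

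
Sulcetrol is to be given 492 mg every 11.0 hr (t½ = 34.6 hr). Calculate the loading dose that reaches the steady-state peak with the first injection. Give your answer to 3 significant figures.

k = ln 2 / 34.6 = 0.02003 hr⁻¹
Accumulation ratio R = 1 / (1 − e^(−kτ)) = 1 / (1 − e^(−0.02003×11.0)) = 1 / (1 − 0.8022) = 5.056
Loading dose = maintenance dose × R = 492 × 5.056 ≈ 2490 mg

2490 mg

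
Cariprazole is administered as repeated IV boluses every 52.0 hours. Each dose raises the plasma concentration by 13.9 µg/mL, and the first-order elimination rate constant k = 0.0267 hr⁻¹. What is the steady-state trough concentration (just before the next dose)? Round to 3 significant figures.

4.62 µg/mL

Fraction remaining after one interval: e^(−kτ) = e^(−0.02670 × 52.0) = 0.2495
R = 1 / (1 − 0.2495) = 1.332
Css,max = 13.9 × 1.332 = 18.52 µg/mL
Css,min = Css,max × e^(−kτ) = 18.52 × 0.2495 ≈ 4.62 µg/mL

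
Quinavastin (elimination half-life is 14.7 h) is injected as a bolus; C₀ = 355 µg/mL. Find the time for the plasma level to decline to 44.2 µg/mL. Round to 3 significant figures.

44.2 hours

k = ln 2 / 14.7 = 0.04715 h⁻¹
C(t) = C₀ e^(−kt)  ⇒  t = ln(C₀/C) / k
t = ln(355/44.2) / 0.04715 = 2.083 / 0.04715 ≈ 44.2 hours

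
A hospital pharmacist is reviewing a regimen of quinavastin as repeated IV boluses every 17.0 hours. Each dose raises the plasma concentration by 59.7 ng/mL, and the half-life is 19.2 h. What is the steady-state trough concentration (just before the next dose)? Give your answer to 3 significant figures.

k = ln 2 / 19.2 = 0.03610 h⁻¹
Fraction remaining after one interval: e^(−kτ) = e^(−0.03610 × 17.0) = 0.5413
R = 1 / (1 − 0.5413) = 2.180
Css,max = 59.7 × 2.180 = 130.2 ng/mL
Css,min = Css,max × e^(−kτ) = 130.2 × 0.5413 ≈ 70.5 ng/mL

70.5 ng/mL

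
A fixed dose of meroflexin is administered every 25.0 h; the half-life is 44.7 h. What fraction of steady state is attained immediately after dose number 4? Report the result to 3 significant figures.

0.788

k = ln 2 / 44.7 = 0.01551 h⁻¹
f_n = 1 − e^(−nkτ) = 1 − e^(−4 × 0.01551 × 25.0) = 1 − e^(−1.551) = 1 − 0.2121 ≈ 0.788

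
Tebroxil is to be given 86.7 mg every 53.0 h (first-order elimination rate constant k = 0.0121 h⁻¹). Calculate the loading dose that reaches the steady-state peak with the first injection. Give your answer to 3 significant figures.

Accumulation ratio R = 1 / (1 − e^(−kτ)) = 1 / (1 − e^(−0.01210×53.0)) = 1 / (1 − 0.5266) = 2.112
Loading dose = maintenance dose × R = 86.7 × 2.112 ≈ 183 mg

183 mg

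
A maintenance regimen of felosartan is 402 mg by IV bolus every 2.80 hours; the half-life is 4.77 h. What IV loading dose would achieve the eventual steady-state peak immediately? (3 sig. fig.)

k = ln 2 / 4.77 = 0.1453 h⁻¹
Accumulation ratio R = 1 / (1 − e^(−kτ)) = 1 / (1 − e^(−0.1453×2.80)) = 1 / (1 − 0.6657) = 2.992
Loading dose = maintenance dose × R = 402 × 2.992 ≈ 1200 mg

1200 mg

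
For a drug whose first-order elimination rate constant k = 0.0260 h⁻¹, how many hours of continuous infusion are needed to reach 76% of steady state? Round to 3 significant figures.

54.9 hours

f = 1 − e^(−kt)  ⇒  t = −ln(1 − f) / k
t = −ln(1 − 0.76) / 0.02600 = 1.427 / 0.02600 ≈ 54.9 hours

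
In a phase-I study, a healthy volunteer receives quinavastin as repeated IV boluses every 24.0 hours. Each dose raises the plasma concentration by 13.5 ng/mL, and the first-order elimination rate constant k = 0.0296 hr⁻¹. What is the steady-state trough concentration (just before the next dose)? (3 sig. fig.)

13.0 ng/mL

Fraction remaining after one interval: e^(−kτ) = e^(−0.02960 × 24.0) = 0.4914
R = 1 / (1 − 0.4914) = 1.966
Css,max = 13.5 × 1.966 = 26.55 ng/mL
Css,min = Css,max × e^(−kτ) = 26.55 × 0.4914 ≈ 13.0 ng/mL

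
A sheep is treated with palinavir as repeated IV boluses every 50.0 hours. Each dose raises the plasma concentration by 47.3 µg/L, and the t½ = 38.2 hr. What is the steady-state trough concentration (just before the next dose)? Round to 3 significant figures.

k = ln 2 / 38.2 = 0.01815 hr⁻¹
Fraction remaining after one interval: e^(−kτ) = e^(−0.01815 × 50.0) = 0.4036
R = 1 / (1 − 0.4036) = 1.677
Css,max = 47.3 × 1.677 = 79.31 µg/L
Css,min = Css,max × e^(−kτ) = 79.31 × 0.4036 ≈ 32.0 µg/L

32.0 µg/L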